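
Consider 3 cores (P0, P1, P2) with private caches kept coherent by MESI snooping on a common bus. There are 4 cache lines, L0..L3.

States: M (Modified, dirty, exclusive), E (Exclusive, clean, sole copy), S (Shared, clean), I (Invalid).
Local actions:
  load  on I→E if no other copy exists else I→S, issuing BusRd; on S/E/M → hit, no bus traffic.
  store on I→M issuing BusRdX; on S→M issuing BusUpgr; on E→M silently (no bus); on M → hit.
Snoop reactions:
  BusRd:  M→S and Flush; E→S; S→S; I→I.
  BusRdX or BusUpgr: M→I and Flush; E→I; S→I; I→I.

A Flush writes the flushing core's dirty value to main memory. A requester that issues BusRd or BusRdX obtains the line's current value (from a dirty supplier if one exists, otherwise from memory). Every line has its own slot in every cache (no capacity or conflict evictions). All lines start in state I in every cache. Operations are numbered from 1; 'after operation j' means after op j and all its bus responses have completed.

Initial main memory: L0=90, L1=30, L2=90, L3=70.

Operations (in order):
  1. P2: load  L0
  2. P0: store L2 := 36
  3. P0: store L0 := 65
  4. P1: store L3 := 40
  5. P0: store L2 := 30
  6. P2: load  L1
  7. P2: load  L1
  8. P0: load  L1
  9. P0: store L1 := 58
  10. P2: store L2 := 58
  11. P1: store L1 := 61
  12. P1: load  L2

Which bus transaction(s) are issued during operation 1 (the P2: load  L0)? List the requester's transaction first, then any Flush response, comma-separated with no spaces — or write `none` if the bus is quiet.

step 1: P2: load  L0  ⟶  IIE  (L0)  txn=BusRd  M[L0]=90
step 2: P0: store L2 := 36  ⟶  MII  (L2)  txn=BusRdX  M[L2]=90
step 3: P0: store L0 := 65  ⟶  MII  (L0)  txn=BusRdX  M[L0]=90
step 4: P1: store L3 := 40  ⟶  IMI  (L3)  txn=BusRdX  M[L3]=70
step 5: P0: store L2 := 30  ⟶  MII  (L2)  txn=∅  M[L2]=90
step 6: P2: load  L1  ⟶  IIE  (L1)  txn=BusRd  M[L1]=30
step 7: P2: load  L1  ⟶  IIE  (L1)  txn=∅  M[L1]=30
step 8: P0: load  L1  ⟶  SIS  (L1)  txn=BusRd  M[L1]=30
step 9: P0: store L1 := 58  ⟶  MII  (L1)  txn=BusUpgr  M[L1]=30
step 10: P2: store L2 := 58  ⟶  IIM  (L2)  txn=BusRdX+Flush  M[L2]=30
step 11: P1: store L1 := 61  ⟶  IMI  (L1)  txn=BusRdX+Flush  M[L1]=58
step 12: P1: load  L2  ⟶  ISS  (L2)  txn=BusRd+Flush  M[L2]=58

bus = BusRd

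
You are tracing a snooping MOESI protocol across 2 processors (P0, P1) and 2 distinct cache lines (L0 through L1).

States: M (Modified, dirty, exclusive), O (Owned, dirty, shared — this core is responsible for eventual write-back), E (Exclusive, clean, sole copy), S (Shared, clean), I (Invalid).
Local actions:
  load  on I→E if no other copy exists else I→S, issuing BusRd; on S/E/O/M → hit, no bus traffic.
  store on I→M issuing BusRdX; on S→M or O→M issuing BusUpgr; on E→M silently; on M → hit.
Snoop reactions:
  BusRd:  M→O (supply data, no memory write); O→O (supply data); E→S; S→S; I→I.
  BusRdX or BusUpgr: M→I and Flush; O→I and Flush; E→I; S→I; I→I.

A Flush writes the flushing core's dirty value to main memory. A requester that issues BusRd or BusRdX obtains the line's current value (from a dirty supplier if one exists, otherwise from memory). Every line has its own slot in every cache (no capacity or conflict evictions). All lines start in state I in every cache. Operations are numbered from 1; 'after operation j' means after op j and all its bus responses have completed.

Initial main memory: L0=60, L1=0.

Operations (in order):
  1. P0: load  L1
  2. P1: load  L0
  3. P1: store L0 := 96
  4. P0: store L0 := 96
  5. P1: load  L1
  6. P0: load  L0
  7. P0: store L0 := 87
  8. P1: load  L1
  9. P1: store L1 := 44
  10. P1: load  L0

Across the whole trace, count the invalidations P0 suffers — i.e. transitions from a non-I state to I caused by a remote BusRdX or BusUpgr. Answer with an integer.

  op1 P0: load  L1 → E/I on L1; bus BusRd; mem=0
  op2 P1: load  L0 → I/E on L0; bus BusRd; mem=60
  op3 P1: store L0 := 96 → I/M on L0; bus (none); mem=60
  op4 P0: store L0 := 96 → M/I on L0; bus BusRdX Flush; mem=96
  op5 P1: load  L1 → S/S on L1; bus BusRd; mem=0
  op6 P0: load  L0 → M/I on L0; bus (none); mem=96
  op7 P0: store L0 := 87 → M/I on L0; bus (none); mem=96
  op8 P1: load  L1 → S/S on L1; bus (none); mem=0
  op9 P1: store L1 := 44 → I/M on L1; bus BusUpgr; mem=0
  op10 P1: load  L0 → O/S on L0; bus BusRd; mem=96

invalidations = 1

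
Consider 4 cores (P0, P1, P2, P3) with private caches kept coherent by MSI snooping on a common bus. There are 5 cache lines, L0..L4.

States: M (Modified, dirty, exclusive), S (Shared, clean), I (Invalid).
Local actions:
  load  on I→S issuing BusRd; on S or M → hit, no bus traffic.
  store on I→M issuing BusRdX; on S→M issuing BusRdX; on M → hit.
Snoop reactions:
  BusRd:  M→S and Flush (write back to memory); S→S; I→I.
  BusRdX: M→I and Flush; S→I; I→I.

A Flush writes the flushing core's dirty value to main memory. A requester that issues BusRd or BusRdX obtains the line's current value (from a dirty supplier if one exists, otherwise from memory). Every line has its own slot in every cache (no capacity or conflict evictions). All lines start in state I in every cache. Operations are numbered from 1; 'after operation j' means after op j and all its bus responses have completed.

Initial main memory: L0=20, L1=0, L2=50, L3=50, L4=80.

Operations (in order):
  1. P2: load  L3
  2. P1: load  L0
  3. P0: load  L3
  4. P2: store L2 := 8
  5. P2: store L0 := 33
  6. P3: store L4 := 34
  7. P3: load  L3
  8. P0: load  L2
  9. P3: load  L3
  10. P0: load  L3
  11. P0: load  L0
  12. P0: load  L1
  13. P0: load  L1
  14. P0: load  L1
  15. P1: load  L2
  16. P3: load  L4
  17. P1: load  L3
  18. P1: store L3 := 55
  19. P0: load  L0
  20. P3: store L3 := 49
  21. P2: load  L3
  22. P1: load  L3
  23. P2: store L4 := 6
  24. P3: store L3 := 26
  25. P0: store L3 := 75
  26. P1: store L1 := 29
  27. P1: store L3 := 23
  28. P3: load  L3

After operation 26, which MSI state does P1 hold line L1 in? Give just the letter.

1. P2: load  L3  bus=[BusRd]  L3: P0=I P1=I P2=S P3=I  mem[L3]=50
2. P1: load  L0  bus=[BusRd]  L0: P0=I P1=S P2=I P3=I  mem[L0]=20
3. P0: load  L3  bus=[BusRd]  L3: P0=S P1=I P2=S P3=I  mem[L3]=50
4. P2: store L2 := 8  bus=[BusRdX]  L2: P0=I P1=I P2=M P3=I  mem[L2]=50
5. P2: store L0 := 33  bus=[BusRdX]  L0: P0=I P1=I P2=M P3=I  mem[L0]=20
6. P3: store L4 := 34  bus=[BusRdX]  L4: P0=I P1=I P2=I P3=M  mem[L4]=80
7. P3: load  L3  bus=[BusRd]  L3: P0=S P1=I P2=S P3=S  mem[L3]=50
8. P0: load  L2  bus=[BusRd,Flush]  L2: P0=S P1=I P2=S P3=I  mem[L2]=8
9. P3: load  L3  bus=[-]  L3: P0=S P1=I P2=S P3=S  mem[L3]=50
10. P0: load  L3  bus=[-]  L3: P0=S P1=I P2=S P3=S  mem[L3]=50
11. P0: load  L0  bus=[BusRd,Flush]  L0: P0=S P1=I P2=S P3=I  mem[L0]=33
12. P0: load  L1  bus=[BusRd]  L1: P0=S P1=I P2=I P3=I  mem[L1]=0
13. P0: load  L1  bus=[-]  L1: P0=S P1=I P2=I P3=I  mem[L1]=0
14. P0: load  L1  bus=[-]  L1: P0=S P1=I P2=I P3=I  mem[L1]=0
15. P1: load  L2  bus=[BusRd]  L2: P0=S P1=S P2=S P3=I  mem[L2]=8
16. P3: load  L4  bus=[-]  L4: P0=I P1=I P2=I P3=M  mem[L4]=80
17. P1: load  L3  bus=[BusRd]  L3: P0=S P1=S P2=S P3=S  mem[L3]=50
18. P1: store L3 := 55  bus=[BusRdX]  L3: P0=I P1=M P2=I P3=I  mem[L3]=50
19. P0: load  L0  bus=[-]  L0: P0=S P1=I P2=S P3=I  mem[L0]=33
20. P3: store L3 := 49  bus=[BusRdX,Flush]  L3: P0=I P1=I P2=I P3=M  mem[L3]=55
21. P2: load  L3  bus=[BusRd,Flush]  L3: P0=I P1=I P2=S P3=S  mem[L3]=49
22. P1: load  L3  bus=[BusRd]  L3: P0=I P1=S P2=S P3=S  mem[L3]=49
23. P2: store L4 := 6  bus=[BusRdX,Flush]  L4: P0=I P1=I P2=M P3=I  mem[L4]=34
24. P3: store L3 := 26  bus=[BusRdX]  L3: P0=I P1=I P2=I P3=M  mem[L3]=49
25. P0: store L3 := 75  bus=[BusRdX,Flush]  L3: P0=M P1=I P2=I P3=I  mem[L3]=26
26. P1: store L1 := 29  bus=[BusRdX]  L1: P0=I P1=M P2=I P3=I  mem[L1]=0
27. P1: store L3 := 23  bus=[BusRdX,Flush]  L3: P0=I P1=M P2=I P3=I  mem[L3]=75
28. P3: load  L3  bus=[BusRd,Flush]  L3: P0=I P1=S P2=I P3=S  mem[L3]=23

state = M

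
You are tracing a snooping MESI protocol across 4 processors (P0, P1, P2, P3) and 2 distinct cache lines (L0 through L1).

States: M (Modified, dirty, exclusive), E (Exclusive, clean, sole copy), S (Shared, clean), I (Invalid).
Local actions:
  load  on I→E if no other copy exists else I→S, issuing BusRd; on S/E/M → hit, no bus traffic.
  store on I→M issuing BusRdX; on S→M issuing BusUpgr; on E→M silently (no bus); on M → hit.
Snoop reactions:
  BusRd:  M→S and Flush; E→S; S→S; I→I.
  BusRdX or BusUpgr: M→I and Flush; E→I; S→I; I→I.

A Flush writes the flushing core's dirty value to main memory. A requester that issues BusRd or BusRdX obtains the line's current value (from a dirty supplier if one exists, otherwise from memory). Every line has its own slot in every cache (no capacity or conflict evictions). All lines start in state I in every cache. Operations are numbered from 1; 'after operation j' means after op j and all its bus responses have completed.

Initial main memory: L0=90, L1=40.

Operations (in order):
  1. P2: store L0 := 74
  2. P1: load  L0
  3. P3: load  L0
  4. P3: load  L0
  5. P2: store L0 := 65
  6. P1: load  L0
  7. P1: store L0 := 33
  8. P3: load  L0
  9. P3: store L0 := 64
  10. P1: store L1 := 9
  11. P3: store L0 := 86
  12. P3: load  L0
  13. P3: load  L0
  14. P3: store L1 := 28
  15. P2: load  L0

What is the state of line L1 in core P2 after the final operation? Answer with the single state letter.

state = I

[1] P2: store L0 := 74 | P0:I, P1:I, P2:M(74), P3:I | bus: BusRdX
[2] P1: load  L0 | P0:I, P1:S(74), P2:S(74), P3:I | bus: BusRd,Flush
[3] P3: load  L0 | P0:I, P1:S(74), P2:S(74), P3:S(74) | bus: BusRd
[4] P3: load  L0 | P0:I, P1:S(74), P2:S(74), P3:S(74) | bus: none
[5] P2: store L0 := 65 | P0:I, P1:I, P2:M(65), P3:I | bus: BusUpgr
[6] P1: load  L0 | P0:I, P1:S(65), P2:S(65), P3:I | bus: BusRd,Flush
[7] P1: store L0 := 33 | P0:I, P1:M(33), P2:I, P3:I | bus: BusUpgr
[8] P3: load  L0 | P0:I, P1:S(33), P2:I, P3:S(33) | bus: BusRd,Flush
[9] P3: store L0 := 64 | P0:I, P1:I, P2:I, P3:M(64) | bus: BusUpgr
[10] P1: store L1 := 9 | P0:I, P1:M(9), P2:I, P3:I | bus: BusRdX
[11] P3: store L0 := 86 | P0:I, P1:I, P2:I, P3:M(86) | bus: none
[12] P3: load  L0 | P0:I, P1:I, P2:I, P3:M(86) | bus: none
[13] P3: load  L0 | P0:I, P1:I, P2:I, P3:M(86) | bus: none
[14] P3: store L1 := 28 | P0:I, P1:I, P2:I, P3:M(28) | bus: BusRdX,Flush
[15] P2: load  L0 | P0:I, P1:I, P2:S(86), P3:S(86) | bus: BusRd,Flush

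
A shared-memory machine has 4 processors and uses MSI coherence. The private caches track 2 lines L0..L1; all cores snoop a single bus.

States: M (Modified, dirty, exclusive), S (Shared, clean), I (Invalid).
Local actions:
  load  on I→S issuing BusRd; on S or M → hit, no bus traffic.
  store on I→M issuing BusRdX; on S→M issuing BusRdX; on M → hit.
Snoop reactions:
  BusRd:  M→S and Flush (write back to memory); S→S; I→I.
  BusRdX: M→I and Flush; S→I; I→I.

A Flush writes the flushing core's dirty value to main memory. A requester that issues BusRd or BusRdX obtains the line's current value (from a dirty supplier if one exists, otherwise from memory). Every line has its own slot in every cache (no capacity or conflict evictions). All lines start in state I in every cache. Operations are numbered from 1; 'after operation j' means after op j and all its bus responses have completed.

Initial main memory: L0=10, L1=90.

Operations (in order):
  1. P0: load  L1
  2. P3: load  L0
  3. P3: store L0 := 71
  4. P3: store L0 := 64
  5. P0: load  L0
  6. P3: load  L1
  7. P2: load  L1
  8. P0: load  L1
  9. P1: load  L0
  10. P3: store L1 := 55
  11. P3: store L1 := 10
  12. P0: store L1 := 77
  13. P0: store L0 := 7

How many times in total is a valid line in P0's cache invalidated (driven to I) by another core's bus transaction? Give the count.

invalidations = 1

1. P0: load  L1  bus=[BusRd]  L1: P0=S P1=I P2=I P3=I  mem[L1]=90
2. P3: load  L0  bus=[BusRd]  L0: P0=I P1=I P2=I P3=S  mem[L0]=10
3. P3: store L0 := 71  bus=[BusRdX]  L0: P0=I P1=I P2=I P3=M  mem[L0]=10
4. P3: store L0 := 64  bus=[-]  L0: P0=I P1=I P2=I P3=M  mem[L0]=10
5. P0: load  L0  bus=[BusRd,Flush]  L0: P0=S P1=I P2=I P3=S  mem[L0]=64
6. P3: load  L1  bus=[BusRd]  L1: P0=S P1=I P2=I P3=S  mem[L1]=90
7. P2: load  L1  bus=[BusRd]  L1: P0=S P1=I P2=S P3=S  mem[L1]=90
8. P0: load  L1  bus=[-]  L1: P0=S P1=I P2=S P3=S  mem[L1]=90
9. P1: load  L0  bus=[BusRd]  L0: P0=S P1=S P2=I P3=S  mem[L0]=64
10. P3: store L1 := 55  bus=[BusRdX]  L1: P0=I P1=I P2=I P3=M  mem[L1]=90
11. P3: store L1 := 10  bus=[-]  L1: P0=I P1=I P2=I P3=M  mem[L1]=90
12. P0: store L1 := 77  bus=[BusRdX,Flush]  L1: P0=M P1=I P2=I P3=I  mem[L1]=10
13. P0: store L0 := 7  bus=[BusRdX]  L0: P0=M P1=I P2=I P3=I  mem[L0]=64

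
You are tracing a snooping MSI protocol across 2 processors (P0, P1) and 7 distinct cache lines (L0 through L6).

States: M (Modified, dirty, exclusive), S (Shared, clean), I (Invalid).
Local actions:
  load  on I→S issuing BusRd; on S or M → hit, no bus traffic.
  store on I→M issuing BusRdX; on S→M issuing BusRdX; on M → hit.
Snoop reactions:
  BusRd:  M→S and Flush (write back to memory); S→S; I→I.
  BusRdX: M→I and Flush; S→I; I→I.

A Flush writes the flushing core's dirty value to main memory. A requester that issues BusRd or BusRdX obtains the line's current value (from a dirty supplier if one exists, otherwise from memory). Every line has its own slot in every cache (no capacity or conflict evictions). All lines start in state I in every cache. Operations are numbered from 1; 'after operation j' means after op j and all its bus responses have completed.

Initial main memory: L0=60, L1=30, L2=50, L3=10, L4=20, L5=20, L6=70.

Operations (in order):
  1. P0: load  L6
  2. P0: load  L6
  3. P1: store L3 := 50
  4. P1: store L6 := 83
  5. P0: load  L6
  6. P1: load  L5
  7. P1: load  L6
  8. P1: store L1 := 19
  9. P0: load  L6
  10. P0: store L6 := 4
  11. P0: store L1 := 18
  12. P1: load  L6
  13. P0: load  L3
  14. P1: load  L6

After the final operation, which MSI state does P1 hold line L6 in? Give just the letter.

state = S

step 1: P0: load  L6  ⟶  SI  (L6)  txn=BusRd  M[L6]=70
step 2: P0: load  L6  ⟶  SI  (L6)  txn=∅  M[L6]=70
step 3: P1: store L3 := 50  ⟶  IM  (L3)  txn=BusRdX  M[L3]=10
step 4: P1: store L6 := 83  ⟶  IM  (L6)  txn=BusRdX  M[L6]=70
step 5: P0: load  L6  ⟶  SS  (L6)  txn=BusRd+Flush  M[L6]=83
step 6: P1: load  L5  ⟶  IS  (L5)  txn=BusRd  M[L5]=20
step 7: P1: load  L6  ⟶  SS  (L6)  txn=∅  M[L6]=83
step 8: P1: store L1 := 19  ⟶  IM  (L1)  txn=BusRdX  M[L1]=30
step 9: P0: load  L6  ⟶  SS  (L6)  txn=∅  M[L6]=83
step 10: P0: store L6 := 4  ⟶  MI  (L6)  txn=BusRdX  M[L6]=83
step 11: P0: store L1 := 18  ⟶  MI  (L1)  txn=BusRdX+Flush  M[L1]=19
step 12: P1: load  L6  ⟶  SS  (L6)  txn=BusRd+Flush  M[L6]=4
step 13: P0: load  L3  ⟶  SS  (L3)  txn=BusRd+Flush  M[L3]=50
step 14: P1: load  L6  ⟶  SS  (L6)  txn=∅  M[L6]=4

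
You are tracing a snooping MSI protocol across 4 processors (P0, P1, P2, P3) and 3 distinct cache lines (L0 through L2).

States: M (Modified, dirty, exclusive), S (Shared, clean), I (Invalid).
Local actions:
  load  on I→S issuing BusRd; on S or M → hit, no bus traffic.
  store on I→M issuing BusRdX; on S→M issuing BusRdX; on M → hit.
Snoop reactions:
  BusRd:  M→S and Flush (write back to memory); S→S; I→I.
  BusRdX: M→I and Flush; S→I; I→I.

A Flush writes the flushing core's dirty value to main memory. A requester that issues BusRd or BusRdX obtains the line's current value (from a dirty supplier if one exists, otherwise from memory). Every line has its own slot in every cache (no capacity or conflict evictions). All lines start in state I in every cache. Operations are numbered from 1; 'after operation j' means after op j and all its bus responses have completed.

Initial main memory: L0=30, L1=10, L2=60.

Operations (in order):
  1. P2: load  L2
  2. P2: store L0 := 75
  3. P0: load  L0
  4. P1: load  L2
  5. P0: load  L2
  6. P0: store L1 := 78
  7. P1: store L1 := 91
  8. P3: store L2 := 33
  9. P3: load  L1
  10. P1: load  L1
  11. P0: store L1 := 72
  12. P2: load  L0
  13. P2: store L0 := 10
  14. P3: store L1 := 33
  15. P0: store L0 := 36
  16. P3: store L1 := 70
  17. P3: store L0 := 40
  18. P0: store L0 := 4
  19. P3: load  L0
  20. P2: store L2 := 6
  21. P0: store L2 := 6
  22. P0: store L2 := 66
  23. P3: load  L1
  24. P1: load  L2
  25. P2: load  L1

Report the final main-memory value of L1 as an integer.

  op1 P2: load  L2 → I/I/S/I on L2; bus BusRd; mem=60
  op2 P2: store L0 := 75 → I/I/M/I on L0; bus BusRdX; mem=30
  op3 P0: load  L0 → S/I/S/I on L0; bus BusRd Flush; mem=75
  op4 P1: load  L2 → I/S/S/I on L2; bus BusRd; mem=60
  op5 P0: load  L2 → S/S/S/I on L2; bus BusRd; mem=60
  op6 P0: store L1 := 78 → M/I/I/I on L1; bus BusRdX; mem=10
  op7 P1: store L1 := 91 → I/M/I/I on L1; bus BusRdX Flush; mem=78
  op8 P3: store L2 := 33 → I/I/I/M on L2; bus BusRdX; mem=60
  op9 P3: load  L1 → I/S/I/S on L1; bus BusRd Flush; mem=91
  op10 P1: load  L1 → I/S/I/S on L1; bus (none); mem=91
  op11 P0: store L1 := 72 → M/I/I/I on L1; bus BusRdX; mem=91
  op12 P2: load  L0 → S/I/S/I on L0; bus (none); mem=75
  op13 P2: store L0 := 10 → I/I/M/I on L0; bus BusRdX; mem=75
  op14 P3: store L1 := 33 → I/I/I/M on L1; bus BusRdX Flush; mem=72
  op15 P0: store L0 := 36 → M/I/I/I on L0; bus BusRdX Flush; mem=10
  op16 P3: store L1 := 70 → I/I/I/M on L1; bus (none); mem=72
  op17 P3: store L0 := 40 → I/I/I/M on L0; bus BusRdX Flush; mem=36
  op18 P0: store L0 := 4 → M/I/I/I on L0; bus BusRdX Flush; mem=40
  op19 P3: load  L0 → S/I/I/S on L0; bus BusRd Flush; mem=4
  op20 P2: store L2 := 6 → I/I/M/I on L2; bus BusRdX Flush; mem=33
  op21 P0: store L2 := 6 → M/I/I/I on L2; bus BusRdX Flush; mem=6
  op22 P0: store L2 := 66 → M/I/I/I on L2; bus (none); mem=6
  op23 P3: load  L1 → I/I/I/M on L1; bus (none); mem=72
  op24 P1: load  L2 → S/S/I/I on L2; bus BusRd Flush; mem=66
  op25 P2: load  L1 → I/I/S/S on L1; bus BusRd Flush; mem=70

memory[L1] = 70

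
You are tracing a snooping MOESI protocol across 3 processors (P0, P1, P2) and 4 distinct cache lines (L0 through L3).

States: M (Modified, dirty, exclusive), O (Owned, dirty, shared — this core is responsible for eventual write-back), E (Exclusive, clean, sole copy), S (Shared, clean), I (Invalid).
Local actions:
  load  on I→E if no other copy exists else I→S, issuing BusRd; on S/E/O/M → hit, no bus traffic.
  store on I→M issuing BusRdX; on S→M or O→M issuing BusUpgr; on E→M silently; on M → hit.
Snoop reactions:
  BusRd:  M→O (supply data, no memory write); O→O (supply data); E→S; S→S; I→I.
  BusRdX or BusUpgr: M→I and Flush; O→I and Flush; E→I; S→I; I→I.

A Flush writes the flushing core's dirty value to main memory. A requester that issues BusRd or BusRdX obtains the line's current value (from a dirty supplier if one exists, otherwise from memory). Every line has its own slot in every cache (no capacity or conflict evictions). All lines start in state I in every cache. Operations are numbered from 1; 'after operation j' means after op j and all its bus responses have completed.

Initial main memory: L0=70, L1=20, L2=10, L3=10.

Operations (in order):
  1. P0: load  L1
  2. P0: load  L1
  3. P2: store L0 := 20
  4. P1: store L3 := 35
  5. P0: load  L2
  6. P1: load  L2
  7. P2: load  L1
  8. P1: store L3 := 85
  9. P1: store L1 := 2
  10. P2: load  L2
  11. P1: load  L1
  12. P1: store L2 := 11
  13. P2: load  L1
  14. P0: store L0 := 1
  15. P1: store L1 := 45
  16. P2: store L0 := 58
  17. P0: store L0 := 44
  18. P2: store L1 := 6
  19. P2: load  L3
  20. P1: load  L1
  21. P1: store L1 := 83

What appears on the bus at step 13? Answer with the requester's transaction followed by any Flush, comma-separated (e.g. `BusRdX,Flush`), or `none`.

step 1: P0: load  L1  ⟶  EII  (L1)  txn=BusRd  M[L1]=20
step 2: P0: load  L1  ⟶  EII  (L1)  txn=∅  M[L1]=20
step 3: P2: store L0 := 20  ⟶  IIM  (L0)  txn=BusRdX  M[L0]=70
step 4: P1: store L3 := 35  ⟶  IMI  (L3)  txn=BusRdX  M[L3]=10
step 5: P0: load  L2  ⟶  EII  (L2)  txn=BusRd  M[L2]=10
step 6: P1: load  L2  ⟶  SSI  (L2)  txn=BusRd  M[L2]=10
step 7: P2: load  L1  ⟶  SIS  (L1)  txn=BusRd  M[L1]=20
step 8: P1: store L3 := 85  ⟶  IMI  (L3)  txn=∅  M[L3]=10
step 9: P1: store L1 := 2  ⟶  IMI  (L1)  txn=BusRdX  M[L1]=20
step 10: P2: load  L2  ⟶  SSS  (L2)  txn=BusRd  M[L2]=10
step 11: P1: load  L1  ⟶  IMI  (L1)  txn=∅  M[L1]=20
step 12: P1: store L2 := 11  ⟶  IMI  (L2)  txn=BusUpgr  M[L2]=10
step 13: P2: load  L1  ⟶  IOS  (L1)  txn=BusRd  M[L1]=20
step 14: P0: store L0 := 1  ⟶  MII  (L0)  txn=BusRdX+Flush  M[L0]=20
step 15: P1: store L1 := 45  ⟶  IMI  (L1)  txn=BusUpgr  M[L1]=20
step 16: P2: store L0 := 58  ⟶  IIM  (L0)  txn=BusRdX+Flush  M[L0]=1
step 17: P0: store L0 := 44  ⟶  MII  (L0)  txn=BusRdX+Flush  M[L0]=58
step 18: P2: store L1 := 6  ⟶  IIM  (L1)  txn=BusRdX+Flush  M[L1]=45
step 19: P2: load  L3  ⟶  IOS  (L3)  txn=BusRd  M[L3]=10
step 20: P1: load  L1  ⟶  ISO  (L1)  txn=BusRd  M[L1]=45
step 21: P1: store L1 := 83  ⟶  IMI  (L1)  txn=BusUpgr+Flush  M[L1]=6

bus = BusRd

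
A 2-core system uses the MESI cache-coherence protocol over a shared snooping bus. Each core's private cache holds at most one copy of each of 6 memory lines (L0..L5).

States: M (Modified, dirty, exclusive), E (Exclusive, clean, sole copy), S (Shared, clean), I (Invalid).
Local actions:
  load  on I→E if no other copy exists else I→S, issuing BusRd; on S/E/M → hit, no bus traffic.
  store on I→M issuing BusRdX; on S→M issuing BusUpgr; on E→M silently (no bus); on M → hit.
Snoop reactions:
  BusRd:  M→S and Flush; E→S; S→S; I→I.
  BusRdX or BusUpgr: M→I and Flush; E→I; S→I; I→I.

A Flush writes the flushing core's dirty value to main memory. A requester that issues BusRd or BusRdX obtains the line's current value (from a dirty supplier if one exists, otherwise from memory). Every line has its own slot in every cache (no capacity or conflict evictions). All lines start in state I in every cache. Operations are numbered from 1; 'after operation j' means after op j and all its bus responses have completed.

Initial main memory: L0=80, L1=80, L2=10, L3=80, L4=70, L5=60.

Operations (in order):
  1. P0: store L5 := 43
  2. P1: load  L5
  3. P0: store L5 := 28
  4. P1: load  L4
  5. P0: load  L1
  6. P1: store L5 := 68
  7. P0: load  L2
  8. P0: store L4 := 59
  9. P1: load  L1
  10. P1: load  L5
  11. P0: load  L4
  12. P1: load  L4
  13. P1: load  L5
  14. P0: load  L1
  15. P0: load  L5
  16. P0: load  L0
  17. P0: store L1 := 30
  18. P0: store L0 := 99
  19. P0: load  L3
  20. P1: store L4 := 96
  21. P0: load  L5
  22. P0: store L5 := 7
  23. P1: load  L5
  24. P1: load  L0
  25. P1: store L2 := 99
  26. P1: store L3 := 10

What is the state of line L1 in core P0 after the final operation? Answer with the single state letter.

step 1: P0: store L5 := 43  ⟶  MI  (L5)  txn=BusRdX  M[L5]=60
step 2: P1: load  L5  ⟶  SS  (L5)  txn=BusRd+Flush  M[L5]=43
step 3: P0: store L5 := 28  ⟶  MI  (L5)  txn=BusUpgr  M[L5]=43
step 4: P1: load  L4  ⟶  IE  (L4)  txn=BusRd  M[L4]=70
step 5: P0: load  L1  ⟶  EI  (L1)  txn=BusRd  M[L1]=80
step 6: P1: store L5 := 68  ⟶  IM  (L5)  txn=BusRdX+Flush  M[L5]=28
step 7: P0: load  L2  ⟶  EI  (L2)  txn=BusRd  M[L2]=10
step 8: P0: store L4 := 59  ⟶  MI  (L4)  txn=BusRdX  M[L4]=70
step 9: P1: load  L1  ⟶  SS  (L1)  txn=BusRd  M[L1]=80
step 10: P1: load  L5  ⟶  IM  (L5)  txn=∅  M[L5]=28
step 11: P0: load  L4  ⟶  MI  (L4)  txn=∅  M[L4]=70
step 12: P1: load  L4  ⟶  SS  (L4)  txn=BusRd+Flush  M[L4]=59
step 13: P1: load  L5  ⟶  IM  (L5)  txn=∅  M[L5]=28
step 14: P0: load  L1  ⟶  SS  (L1)  txn=∅  M[L1]=80
step 15: P0: load  L5  ⟶  SS  (L5)  txn=BusRd+Flush  M[L5]=68
step 16: P0: load  L0  ⟶  EI  (L0)  txn=BusRd  M[L0]=80
step 17: P0: store L1 := 30  ⟶  MI  (L1)  txn=BusUpgr  M[L1]=80
step 18: P0: store L0 := 99  ⟶  MI  (L0)  txn=∅  M[L0]=80
step 19: P0: load  L3  ⟶  EI  (L3)  txn=BusRd  M[L3]=80
step 20: P1: store L4 := 96  ⟶  IM  (L4)  txn=BusUpgr  M[L4]=59
step 21: P0: load  L5  ⟶  SS  (L5)  txn=∅  M[L5]=68
step 22: P0: store L5 := 7  ⟶  MI  (L5)  txn=BusUpgr  M[L5]=68
step 23: P1: load  L5  ⟶  SS  (L5)  txn=BusRd+Flush  M[L5]=7
step 24: P1: load  L0  ⟶  SS  (L0)  txn=BusRd+Flush  M[L0]=99
step 25: P1: store L2 := 99  ⟶  IM  (L2)  txn=BusRdX  M[L2]=10
step 26: P1: store L3 := 10  ⟶  IM  (L3)  txn=BusRdX  M[L3]=80

state = M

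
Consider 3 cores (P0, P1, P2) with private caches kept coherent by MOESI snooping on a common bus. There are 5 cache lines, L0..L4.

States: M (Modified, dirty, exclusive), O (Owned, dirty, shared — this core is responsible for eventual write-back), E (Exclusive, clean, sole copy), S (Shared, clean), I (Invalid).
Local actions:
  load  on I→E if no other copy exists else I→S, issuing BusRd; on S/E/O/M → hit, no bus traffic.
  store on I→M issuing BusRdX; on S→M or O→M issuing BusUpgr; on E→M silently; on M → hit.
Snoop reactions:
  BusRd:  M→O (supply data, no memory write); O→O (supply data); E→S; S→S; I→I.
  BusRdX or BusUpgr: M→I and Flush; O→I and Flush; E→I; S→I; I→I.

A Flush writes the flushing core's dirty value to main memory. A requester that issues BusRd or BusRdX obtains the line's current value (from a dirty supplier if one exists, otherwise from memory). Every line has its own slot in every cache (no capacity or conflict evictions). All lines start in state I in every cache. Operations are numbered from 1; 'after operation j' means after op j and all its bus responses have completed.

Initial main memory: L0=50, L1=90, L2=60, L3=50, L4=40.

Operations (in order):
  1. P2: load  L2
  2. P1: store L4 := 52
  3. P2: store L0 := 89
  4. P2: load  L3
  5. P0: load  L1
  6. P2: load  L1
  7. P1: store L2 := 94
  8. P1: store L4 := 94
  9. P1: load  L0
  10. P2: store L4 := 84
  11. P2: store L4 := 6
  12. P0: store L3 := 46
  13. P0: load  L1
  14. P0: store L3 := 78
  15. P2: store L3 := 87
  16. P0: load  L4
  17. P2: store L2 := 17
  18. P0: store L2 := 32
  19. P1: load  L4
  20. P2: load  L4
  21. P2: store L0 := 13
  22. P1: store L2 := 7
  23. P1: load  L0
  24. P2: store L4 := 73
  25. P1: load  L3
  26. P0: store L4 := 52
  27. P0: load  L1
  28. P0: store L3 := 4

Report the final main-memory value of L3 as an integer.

  op1 P2: load  L2 → I/I/E on L2; bus BusRd; mem=60
  op2 P1: store L4 := 52 → I/M/I on L4; bus BusRdX; mem=40
  op3 P2: store L0 := 89 → I/I/M on L0; bus BusRdX; mem=50
  op4 P2: load  L3 → I/I/E on L3; bus BusRd; mem=50
  op5 P0: load  L1 → E/I/I on L1; bus BusRd; mem=90
  op6 P2: load  L1 → S/I/S on L1; bus BusRd; mem=90
  op7 P1: store L2 := 94 → I/M/I on L2; bus BusRdX; mem=60
  op8 P1: store L4 := 94 → I/M/I on L4; bus (none); mem=40
  op9 P1: load  L0 → I/S/O on L0; bus BusRd; mem=50
  op10 P2: store L4 := 84 → I/I/M on L4; bus BusRdX Flush; mem=94
  op11 P2: store L4 := 6 → I/I/M on L4; bus (none); mem=94
  op12 P0: store L3 := 46 → M/I/I on L3; bus BusRdX; mem=50
  op13 P0: load  L1 → S/I/S on L1; bus (none); mem=90
  op14 P0: store L3 := 78 → M/I/I on L3; bus (none); mem=50
  op15 P2: store L3 := 87 → I/I/M on L3; bus BusRdX Flush; mem=78
  op16 P0: load  L4 → S/I/O on L4; bus BusRd; mem=94
  op17 P2: store L2 := 17 → I/I/M on L2; bus BusRdX Flush; mem=94
  op18 P0: store L2 := 32 → M/I/I on L2; bus BusRdX Flush; mem=17
  op19 P1: load  L4 → S/S/O on L4; bus BusRd; mem=94
  op20 P2: load  L4 → S/S/O on L4; bus (none); mem=94
  op21 P2: store L0 := 13 → I/I/M on L0; bus BusUpgr; mem=50
  op22 P1: store L2 := 7 → I/M/I on L2; bus BusRdX Flush; mem=32
  op23 P1: load  L0 → I/S/O on L0; bus BusRd; mem=50
  op24 P2: store L4 := 73 → I/I/M on L4; bus BusUpgr; mem=94
  op25 P1: load  L3 → I/S/O on L3; bus BusRd; mem=78
  op26 P0: store L4 := 52 → M/I/I on L4; bus BusRdX Flush; mem=73
  op27 P0: load  L1 → S/I/S on L1; bus (none); mem=90
  op28 P0: store L3 := 4 → M/I/I on L3; bus BusRdX Flush; mem=87

memory[L3] = 87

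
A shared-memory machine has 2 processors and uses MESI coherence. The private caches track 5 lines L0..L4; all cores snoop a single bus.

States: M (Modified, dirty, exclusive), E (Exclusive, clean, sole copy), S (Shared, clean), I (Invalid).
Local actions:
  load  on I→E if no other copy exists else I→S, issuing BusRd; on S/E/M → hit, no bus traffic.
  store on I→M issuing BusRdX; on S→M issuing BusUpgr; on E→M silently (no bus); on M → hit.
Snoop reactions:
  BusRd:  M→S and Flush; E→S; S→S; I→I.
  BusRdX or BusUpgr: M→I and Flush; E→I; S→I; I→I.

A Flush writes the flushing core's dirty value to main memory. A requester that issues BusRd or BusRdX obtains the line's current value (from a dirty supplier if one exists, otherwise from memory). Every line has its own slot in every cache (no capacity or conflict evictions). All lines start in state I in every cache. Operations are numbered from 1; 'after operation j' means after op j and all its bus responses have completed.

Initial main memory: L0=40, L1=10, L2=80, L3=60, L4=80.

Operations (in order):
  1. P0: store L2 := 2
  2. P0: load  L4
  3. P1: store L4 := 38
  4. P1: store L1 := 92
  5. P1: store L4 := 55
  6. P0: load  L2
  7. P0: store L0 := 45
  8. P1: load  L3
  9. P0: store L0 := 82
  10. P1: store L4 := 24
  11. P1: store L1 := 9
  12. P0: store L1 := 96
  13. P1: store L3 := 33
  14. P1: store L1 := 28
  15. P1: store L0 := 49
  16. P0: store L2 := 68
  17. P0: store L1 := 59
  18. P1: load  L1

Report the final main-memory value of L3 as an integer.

memory[L3] = 60

1. P0: store L2 := 2  bus=[BusRdX]  L2: P0=M P1=I  mem[L2]=80
2. P0: load  L4  bus=[BusRd]  L4: P0=E P1=I  mem[L4]=80
3. P1: store L4 := 38  bus=[BusRdX]  L4: P0=I P1=M  mem[L4]=80
4. P1: store L1 := 92  bus=[BusRdX]  L1: P0=I P1=M  mem[L1]=10
5. P1: store L4 := 55  bus=[-]  L4: P0=I P1=M  mem[L4]=80
6. P0: load  L2  bus=[-]  L2: P0=M P1=I  mem[L2]=80
7. P0: store L0 := 45  bus=[BusRdX]  L0: P0=M P1=I  mem[L0]=40
8. P1: load  L3  bus=[BusRd]  L3: P0=I P1=E  mem[L3]=60
9. P0: store L0 := 82  bus=[-]  L0: P0=M P1=I  mem[L0]=40
10. P1: store L4 := 24  bus=[-]  L4: P0=I P1=M  mem[L4]=80
11. P1: store L1 := 9  bus=[-]  L1: P0=I P1=M  mem[L1]=10
12. P0: store L1 := 96  bus=[BusRdX,Flush]  L1: P0=M P1=I  mem[L1]=9
13. P1: store L3 := 33  bus=[-]  L3: P0=I P1=M  mem[L3]=60
14. P1: store L1 := 28  bus=[BusRdX,Flush]  L1: P0=I P1=M  mem[L1]=96
15. P1: store L0 := 49  bus=[BusRdX,Flush]  L0: P0=I P1=M  mem[L0]=82
16. P0: store L2 := 68  bus=[-]  L2: P0=M P1=I  mem[L2]=80
17. P0: store L1 := 59  bus=[BusRdX,Flush]  L1: P0=M P1=I  mem[L1]=28
18. P1: load  L1  bus=[BusRd,Flush]  L1: P0=S P1=S  mem[L1]=59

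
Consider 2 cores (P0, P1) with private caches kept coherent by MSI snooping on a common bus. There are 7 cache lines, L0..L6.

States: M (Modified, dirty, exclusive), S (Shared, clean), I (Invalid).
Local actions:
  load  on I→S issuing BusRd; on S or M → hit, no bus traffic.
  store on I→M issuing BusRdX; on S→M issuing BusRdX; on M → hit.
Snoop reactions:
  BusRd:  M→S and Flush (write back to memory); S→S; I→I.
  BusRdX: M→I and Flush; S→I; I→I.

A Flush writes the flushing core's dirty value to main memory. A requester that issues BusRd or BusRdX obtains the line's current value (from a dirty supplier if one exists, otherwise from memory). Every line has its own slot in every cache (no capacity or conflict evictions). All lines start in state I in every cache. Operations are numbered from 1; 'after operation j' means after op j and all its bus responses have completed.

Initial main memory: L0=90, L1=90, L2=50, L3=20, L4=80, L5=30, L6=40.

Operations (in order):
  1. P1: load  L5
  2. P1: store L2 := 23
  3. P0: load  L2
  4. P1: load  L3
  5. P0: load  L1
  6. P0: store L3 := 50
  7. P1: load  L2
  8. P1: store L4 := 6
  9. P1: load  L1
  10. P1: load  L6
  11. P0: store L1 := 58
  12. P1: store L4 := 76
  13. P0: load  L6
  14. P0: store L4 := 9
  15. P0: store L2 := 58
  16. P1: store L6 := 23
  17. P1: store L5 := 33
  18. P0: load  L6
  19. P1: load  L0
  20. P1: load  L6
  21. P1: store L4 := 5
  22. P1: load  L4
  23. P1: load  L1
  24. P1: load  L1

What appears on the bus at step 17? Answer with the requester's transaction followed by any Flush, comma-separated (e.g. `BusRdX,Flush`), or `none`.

bus = BusRdX

[1] P1: load  L5 | P0:I, P1:S(30) | bus: BusRd
[2] P1: store L2 := 23 | P0:I, P1:M(23) | bus: BusRdX
[3] P0: load  L2 | P0:S(23), P1:S(23) | bus: BusRd,Flush
[4] P1: load  L3 | P0:I, P1:S(20) | bus: BusRd
[5] P0: load  L1 | P0:S(90), P1:I | bus: BusRd
[6] P0: store L3 := 50 | P0:M(50), P1:I | bus: BusRdX
[7] P1: load  L2 | P0:S(23), P1:S(23) | bus: none
[8] P1: store L4 := 6 | P0:I, P1:M(6) | bus: BusRdX
[9] P1: load  L1 | P0:S(90), P1:S(90) | bus: BusRd
[10] P1: load  L6 | P0:I, P1:S(40) | bus: BusRd
[11] P0: store L1 := 58 | P0:M(58), P1:I | bus: BusRdX
[12] P1: store L4 := 76 | P0:I, P1:M(76) | bus: none
[13] P0: load  L6 | P0:S(40), P1:S(40) | bus: BusRd
[14] P0: store L4 := 9 | P0:M(9), P1:I | bus: BusRdX,Flush
[15] P0: store L2 := 58 | P0:M(58), P1:I | bus: BusRdX
[16] P1: store L6 := 23 | P0:I, P1:M(23) | bus: BusRdX
[17] P1: store L5 := 33 | P0:I, P1:M(33) | bus: BusRdX
[18] P0: load  L6 | P0:S(23), P1:S(23) | bus: BusRd,Flush
[19] P1: load  L0 | P0:I, P1:S(90) | bus: BusRd
[20] P1: load  L6 | P0:S(23), P1:S(23) | bus: none
[21] P1: store L4 := 5 | P0:I, P1:M(5) | bus: BusRdX,Flush
[22] P1: load  L4 | P0:I, P1:M(5) | bus: none
[23] P1: load  L1 | P0:S(58), P1:S(58) | bus: BusRd,Flush
[24] P1: load  L1 | P0:S(58), P1:S(58) | bus: none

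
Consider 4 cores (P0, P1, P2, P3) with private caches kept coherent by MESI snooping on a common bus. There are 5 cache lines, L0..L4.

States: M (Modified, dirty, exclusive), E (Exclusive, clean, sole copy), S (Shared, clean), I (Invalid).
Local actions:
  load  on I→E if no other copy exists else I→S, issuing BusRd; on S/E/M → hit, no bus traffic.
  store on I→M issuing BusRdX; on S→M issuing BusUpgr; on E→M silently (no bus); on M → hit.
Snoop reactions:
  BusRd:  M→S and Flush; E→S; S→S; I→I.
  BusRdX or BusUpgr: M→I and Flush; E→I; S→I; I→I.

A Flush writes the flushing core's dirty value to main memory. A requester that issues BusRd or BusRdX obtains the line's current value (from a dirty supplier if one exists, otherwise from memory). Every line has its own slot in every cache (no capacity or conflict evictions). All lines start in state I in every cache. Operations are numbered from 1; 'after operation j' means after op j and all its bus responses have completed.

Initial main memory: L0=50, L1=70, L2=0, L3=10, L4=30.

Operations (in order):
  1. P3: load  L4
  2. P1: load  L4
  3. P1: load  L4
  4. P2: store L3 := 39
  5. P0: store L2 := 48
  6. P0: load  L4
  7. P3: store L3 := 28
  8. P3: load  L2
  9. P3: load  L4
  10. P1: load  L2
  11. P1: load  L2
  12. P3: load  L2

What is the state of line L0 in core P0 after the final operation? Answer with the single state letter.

state = I

  op1 P3: load  L4 → I/I/I/E on L4; bus BusRd; mem=30
  op2 P1: load  L4 → I/S/I/S on L4; bus BusRd; mem=30
  op3 P1: load  L4 → I/S/I/S on L4; bus (none); mem=30
  op4 P2: store L3 := 39 → I/I/M/I on L3; bus BusRdX; mem=10
  op5 P0: store L2 := 48 → M/I/I/I on L2; bus BusRdX; mem=0
  op6 P0: load  L4 → S/S/I/S on L4; bus BusRd; mem=30
  op7 P3: store L3 := 28 → I/I/I/M on L3; bus BusRdX Flush; mem=39
  op8 P3: load  L2 → S/I/I/S on L2; bus BusRd Flush; mem=48
  op9 P3: load  L4 → S/S/I/S on L4; bus (none); mem=30
  op10 P1: load  L2 → S/S/I/S on L2; bus BusRd; mem=48
  op11 P1: load  L2 → S/S/I/S on L2; bus (none); mem=48
  op12 P3: load  L2 → S/S/I/S on L2; bus (none); mem=48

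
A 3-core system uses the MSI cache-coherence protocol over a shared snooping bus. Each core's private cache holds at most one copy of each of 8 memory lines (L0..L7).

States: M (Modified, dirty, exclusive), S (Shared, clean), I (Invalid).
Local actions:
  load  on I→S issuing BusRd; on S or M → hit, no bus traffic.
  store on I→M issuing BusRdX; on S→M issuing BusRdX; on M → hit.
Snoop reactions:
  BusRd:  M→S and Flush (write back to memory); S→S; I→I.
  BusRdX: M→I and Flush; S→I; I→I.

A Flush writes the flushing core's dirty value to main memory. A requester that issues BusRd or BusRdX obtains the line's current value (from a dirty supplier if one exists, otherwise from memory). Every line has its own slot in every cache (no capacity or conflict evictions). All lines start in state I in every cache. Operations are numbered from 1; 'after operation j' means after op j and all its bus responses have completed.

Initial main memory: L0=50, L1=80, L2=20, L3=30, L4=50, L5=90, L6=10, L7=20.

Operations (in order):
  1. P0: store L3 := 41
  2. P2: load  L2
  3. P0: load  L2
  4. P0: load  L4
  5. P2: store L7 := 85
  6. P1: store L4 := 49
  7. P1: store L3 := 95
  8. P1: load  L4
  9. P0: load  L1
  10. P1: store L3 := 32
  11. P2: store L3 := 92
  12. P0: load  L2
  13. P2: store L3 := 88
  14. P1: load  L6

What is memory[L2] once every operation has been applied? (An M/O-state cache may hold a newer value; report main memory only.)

  op1 P0: store L3 := 41 → M/I/I on L3; bus BusRdX; mem=30
  op2 P2: load  L2 → I/I/S on L2; bus BusRd; mem=20
  op3 P0: load  L2 → S/I/S on L2; bus BusRd; mem=20
  op4 P0: load  L4 → S/I/I on L4; bus BusRd; mem=50
  op5 P2: store L7 := 85 → I/I/M on L7; bus BusRdX; mem=20
  op6 P1: store L4 := 49 → I/M/I on L4; bus BusRdX; mem=50
  op7 P1: store L3 := 95 → I/M/I on L3; bus BusRdX Flush; mem=41
  op8 P1: load  L4 → I/M/I on L4; bus (none); mem=50
  op9 P0: load  L1 → S/I/I on L1; bus BusRd; mem=80
  op10 P1: store L3 := 32 → I/M/I on L3; bus (none); mem=41
  op11 P2: store L3 := 92 → I/I/M on L3; bus BusRdX Flush; mem=32
  op12 P0: load  L2 → S/I/S on L2; bus (none); mem=20
  op13 P2: store L3 := 88 → I/I/M on L3; bus (none); mem=32
  op14 P1: load  L6 → I/S/I on L6; bus BusRd; mem=10

memory[L2] = 20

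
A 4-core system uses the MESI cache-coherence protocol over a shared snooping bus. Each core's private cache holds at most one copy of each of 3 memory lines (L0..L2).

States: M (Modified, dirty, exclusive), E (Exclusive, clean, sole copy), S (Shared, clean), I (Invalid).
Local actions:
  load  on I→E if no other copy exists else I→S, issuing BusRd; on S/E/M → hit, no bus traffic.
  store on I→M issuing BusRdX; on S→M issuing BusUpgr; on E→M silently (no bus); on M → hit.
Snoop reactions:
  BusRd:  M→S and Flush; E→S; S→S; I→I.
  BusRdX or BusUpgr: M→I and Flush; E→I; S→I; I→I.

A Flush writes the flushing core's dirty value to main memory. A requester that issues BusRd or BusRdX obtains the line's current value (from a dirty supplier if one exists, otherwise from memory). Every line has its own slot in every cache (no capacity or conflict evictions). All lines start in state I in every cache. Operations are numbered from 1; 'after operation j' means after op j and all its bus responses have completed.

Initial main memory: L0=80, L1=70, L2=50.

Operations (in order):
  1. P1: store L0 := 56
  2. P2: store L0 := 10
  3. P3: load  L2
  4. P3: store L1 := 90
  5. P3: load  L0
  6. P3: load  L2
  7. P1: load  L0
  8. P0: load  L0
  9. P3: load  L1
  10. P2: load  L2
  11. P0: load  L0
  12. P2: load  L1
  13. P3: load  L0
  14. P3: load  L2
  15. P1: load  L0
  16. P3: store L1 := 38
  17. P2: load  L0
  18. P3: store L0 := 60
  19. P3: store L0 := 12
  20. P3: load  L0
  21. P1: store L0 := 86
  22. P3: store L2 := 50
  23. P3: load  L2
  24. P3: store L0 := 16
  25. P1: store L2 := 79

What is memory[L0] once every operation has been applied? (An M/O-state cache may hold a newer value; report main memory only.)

memory[L0] = 86

step 1: P1: store L0 := 56  ⟶  IMII  (L0)  txn=BusRdX  M[L0]=80
step 2: P2: store L0 := 10  ⟶  IIMI  (L0)  txn=BusRdX+Flush  M[L0]=56
step 3: P3: load  L2  ⟶  IIIE  (L2)  txn=BusRd  M[L2]=50
step 4: P3: store L1 := 90  ⟶  IIIM  (L1)  txn=BusRdX  M[L1]=70
step 5: P3: load  L0  ⟶  IISS  (L0)  txn=BusRd+Flush  M[L0]=10
step 6: P3: load  L2  ⟶  IIIE  (L2)  txn=∅  M[L2]=50
step 7: P1: load  L0  ⟶  ISSS  (L0)  txn=BusRd  M[L0]=10
step 8: P0: load  L0  ⟶  SSSS  (L0)  txn=BusRd  M[L0]=10
step 9: P3: load  L1  ⟶  IIIM  (L1)  txn=∅  M[L1]=70
step 10: P2: load  L2  ⟶  IISS  (L2)  txn=BusRd  M[L2]=50
step 11: P0: load  L0  ⟶  SSSS  (L0)  txn=∅  M[L0]=10
step 12: P2: load  L1  ⟶  IISS  (L1)  txn=BusRd+Flush  M[L1]=90
step 13: P3: load  L0  ⟶  SSSS  (L0)  txn=∅  M[L0]=10
step 14: P3: load  L2  ⟶  IISS  (L2)  txn=∅  M[L2]=50
step 15: P1: load  L0  ⟶  SSSS  (L0)  txn=∅  M[L0]=10
step 16: P3: store L1 := 38  ⟶  IIIM  (L1)  txn=BusUpgr  M[L1]=90
step 17: P2: load  L0  ⟶  SSSS  (L0)  txn=∅  M[L0]=10
step 18: P3: store L0 := 60  ⟶  IIIM  (L0)  txn=BusUpgr  M[L0]=10
step 19: P3: store L0 := 12  ⟶  IIIM  (L0)  txn=∅  M[L0]=10
step 20: P3: load  L0  ⟶  IIIM  (L0)  txn=∅  M[L0]=10
step 21: P1: store L0 := 86  ⟶  IMII  (L0)  txn=BusRdX+Flush  M[L0]=12
step 22: P3: store L2 := 50  ⟶  IIIM  (L2)  txn=BusUpgr  M[L2]=50
step 23: P3: load  L2  ⟶  IIIM  (L2)  txn=∅  M[L2]=50
step 24: P3: store L0 := 16  ⟶  IIIM  (L0)  txn=BusRdX+Flush  M[L0]=86
step 25: P1: store L2 := 79  ⟶  IMII  (L2)  txn=BusRdX+Flush  M[L2]=50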